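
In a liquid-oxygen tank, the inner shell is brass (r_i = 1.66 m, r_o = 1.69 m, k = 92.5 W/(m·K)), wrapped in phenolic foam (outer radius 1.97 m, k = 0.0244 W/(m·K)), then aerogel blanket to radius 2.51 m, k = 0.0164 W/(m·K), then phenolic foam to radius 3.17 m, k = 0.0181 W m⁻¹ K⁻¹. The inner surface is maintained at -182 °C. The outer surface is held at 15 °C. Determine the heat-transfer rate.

Resistance network (inner→outer):
  R_brass = (1/1.66 − 1/1.69)/(4πk) = 0.01069/(4π·92.5) = 9.200×10^-6 K/W
  R_phenolic foam = (1/1.69 − 1/1.97)/(4πk) = 0.08410/(4π·0.0244) = 0.2743 K/W
  R_aerogel blanket = (1/1.97 − 1/2.51)/(4πk) = 0.1092/(4π·0.0164) = 0.5299 K/W
  R_phenolic foam = (1/2.51 − 1/3.17)/(4πk) = 0.08295/(4π·0.0181) = 0.3647 K/W
ΣR = 9.200×10^-6 + 0.2743 + 0.5299 + 0.3647 = 1.169 K/W
Q = ΔT/ΣR = (-182 °C − 15 °C)/1.169 = -169 W
(Negative Q ⇒ heat flows inward; heat gain = 169 W.)

Q = 169 W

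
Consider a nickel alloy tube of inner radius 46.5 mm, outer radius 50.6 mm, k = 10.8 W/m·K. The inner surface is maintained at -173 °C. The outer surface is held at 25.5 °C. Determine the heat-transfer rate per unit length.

Q' = 159 kW/m

Q' = 2πk·ΔT/ln(r₂/r₁) = 2π × 10.8 × 198.5 / ln(0.0506/0.0465) = 1.59×10^5 W/m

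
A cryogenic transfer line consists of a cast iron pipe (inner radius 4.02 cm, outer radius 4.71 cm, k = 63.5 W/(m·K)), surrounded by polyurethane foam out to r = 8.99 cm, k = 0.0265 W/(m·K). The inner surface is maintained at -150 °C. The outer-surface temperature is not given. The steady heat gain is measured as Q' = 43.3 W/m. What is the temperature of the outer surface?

T_out = 18.1 °C

Sum the resistances:
  R'_cast iron = ln(0.0471/0.0402)/(2πk) = 0.1584/(2π·63.5) = 3.970×10^-4 m·K/W
  R'_polyurethane foam = ln(0.0899/0.0471)/(2πk) = 0.6464/(2π·0.0265) = 3.882 m·K/W
ΣR = 3.883 m·K/W
ΔT = Q'·ΣR = 43.3 × 3.883 = 168.1 K
Heat flows inward, so T_out = T_in + ΔT = -150 + 168.1 = 18.1 °C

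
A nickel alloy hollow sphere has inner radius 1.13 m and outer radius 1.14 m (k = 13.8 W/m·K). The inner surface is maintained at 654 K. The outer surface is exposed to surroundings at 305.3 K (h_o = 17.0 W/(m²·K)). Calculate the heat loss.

Q = 95.6 kW

Treat each layer as a resistance in series:
  R_nickel alloy = (1/1.13 − 1/1.14)/(4πk) = 0.007763/(4π·13.8) = 4.476×10^-5 K/W
  R_conv,out = 1/(4πr²h) = 1/(4π·1.14²·17.0) = 0.003602 K/W
ΣR = 4.476×10^-5 + 0.003602 = 0.003647 K/W
Q = ΔT/ΣR = (654 K − 305.3 K)/0.003647 = 95600 W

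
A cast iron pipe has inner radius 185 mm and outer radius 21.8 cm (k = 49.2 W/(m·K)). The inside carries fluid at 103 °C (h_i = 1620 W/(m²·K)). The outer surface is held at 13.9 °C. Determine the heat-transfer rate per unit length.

Series thermal resistances, inner to outer:
  R'_conv,in = 1/(2πr h) = 1/(2π·0.185·1620) = 5.310×10^-4 m·K/W
  R'_cast iron = ln(0.218/0.185)/(2πk) = 0.1641/(2π·49.2) = 5.310×10^-4 m·K/W
ΣR = 5.310×10^-4 + 5.310×10^-4 = 0.001062 m·K/W
Q' = ΔT/ΣR = (103 °C − 13.9 °C)/0.001062 = 83900 W/m

Q' = 83900 W/m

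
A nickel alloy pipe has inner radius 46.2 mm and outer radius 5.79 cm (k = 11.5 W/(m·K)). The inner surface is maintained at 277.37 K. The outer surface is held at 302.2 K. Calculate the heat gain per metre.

Q' = 2πk·ΔT/ln(r₂/r₁) = 2π × 11.5 × 24.83 / ln(0.0579/0.0462) = 7950 W/m

Q' = 7.95 kW/m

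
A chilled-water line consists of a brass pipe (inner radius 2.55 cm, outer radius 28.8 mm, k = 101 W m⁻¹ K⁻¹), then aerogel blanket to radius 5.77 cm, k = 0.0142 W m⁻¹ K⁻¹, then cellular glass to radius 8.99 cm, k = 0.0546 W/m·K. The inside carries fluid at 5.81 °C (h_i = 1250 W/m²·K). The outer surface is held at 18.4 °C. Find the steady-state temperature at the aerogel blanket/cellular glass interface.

T = 16.6 °C

Series thermal resistances, inner to outer:
  R'_conv,in = 1/(2πr h) = 1/(2π·0.0255·1250) = 0.004993 m·K/W
  R'_brass = ln(0.0288/0.0255)/(2πk) = 0.1217/(2π·101) = 1.918×10^-4 m·K/W
  R'_aerogel blanket = ln(0.0577/0.0288)/(2πk) = 0.6949/(2π·0.0142) = 7.788 m·K/W
  R'_cellular glass = ln(0.0899/0.0577)/(2πk) = 0.4434/(2π·0.0546) = 1.293 m·K/W
ΣR = 0.004993 + 1.918×10^-4 + 7.788 + 1.293 = 9.086 m·K/W
Q' = ΔT/ΣR = (5.81 °C − 18.4 °C)/9.086 = -1.386 W/m
From the inner boundary to the aerogel blanket/cellular glass interface, ΣR_partial = 7.793 m·K/W.
T_interface = T_in − Q'·ΣR_partial = 5.81 °C − (-1.386)(7.793) = 16.6 °C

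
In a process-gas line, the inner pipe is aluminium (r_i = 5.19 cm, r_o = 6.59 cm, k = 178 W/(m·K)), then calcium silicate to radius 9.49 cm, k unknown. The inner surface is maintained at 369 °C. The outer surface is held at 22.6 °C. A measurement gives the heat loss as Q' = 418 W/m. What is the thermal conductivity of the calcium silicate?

ΣR = ΔT/Q' = |369 − 22.6|/418 = 0.8287 m·K/W
Known resistances:
  R'_aluminium = ln(0.0659/0.0519)/(2πk) = 0.2388/(2π·178) = 2.135×10^-4 m·K/W
R_calcium silicate = ΣR − ΣR_known = 0.8287 − 2.135×10^-4 = 0.8285 m·K/W
ln(r₂/r₁)/(2πk) = 0.8285 ⇒ k = 0.3647/(2π·0.8285) = 0.0701 W/m·K

k = 0.0701 W/m·K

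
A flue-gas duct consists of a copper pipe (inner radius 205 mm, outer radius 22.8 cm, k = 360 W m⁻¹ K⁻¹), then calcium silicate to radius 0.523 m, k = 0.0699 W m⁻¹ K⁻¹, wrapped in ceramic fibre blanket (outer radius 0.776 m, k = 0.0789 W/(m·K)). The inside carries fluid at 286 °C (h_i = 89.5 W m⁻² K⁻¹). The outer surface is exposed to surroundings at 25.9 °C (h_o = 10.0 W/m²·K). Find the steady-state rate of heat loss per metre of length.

Q' = 95.8 W/m

Series thermal resistances, inner to outer:
  R'_conv,in = 1/(2πr h) = 1/(2π·0.205·89.5) = 0.008674 m·K/W
  R'_copper = ln(0.228/0.205)/(2πk) = 0.1063/(2π·360) = 4.701×10^-5 m·K/W
  R'_calcium silicate = ln(0.523/0.228)/(2πk) = 0.8302/(2π·0.0699) = 1.890 m·K/W
  R'_ceramic fibre blanket = ln(0.776/0.523)/(2πk) = 0.3946/(2π·0.0789) = 0.7959 m·K/W
  R'_conv,out = 1/(2πr h) = 1/(2π·0.776·10.0) = 0.02051 m·K/W
ΣR = 0.008674 + 4.701×10^-5 + 1.890 + 0.7959 + 0.02051 = 2.715 m·K/W
Q' = ΔT/ΣR = (286 °C − 25.9 °C)/2.715 = 95.8 W/m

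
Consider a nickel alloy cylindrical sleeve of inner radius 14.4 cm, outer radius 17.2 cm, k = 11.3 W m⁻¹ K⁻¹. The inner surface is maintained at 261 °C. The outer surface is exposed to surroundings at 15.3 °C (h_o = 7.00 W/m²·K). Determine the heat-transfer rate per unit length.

Q' = 1820 W/m

Treat each layer as a resistance in series:
  R'_nickel alloy = ln(0.172/0.144)/(2πk) = 0.1777/(2π·11.3) = 0.002503 m·K/W
  R'_conv,out = 1/(2πr h) = 1/(2π·0.172·7.00) = 0.1322 m·K/W
ΣR = 0.002503 + 0.1322 = 0.1347 m·K/W
Q' = ΔT/ΣR = (261 °C − 15.3 °C)/0.1347 = 1820 W/m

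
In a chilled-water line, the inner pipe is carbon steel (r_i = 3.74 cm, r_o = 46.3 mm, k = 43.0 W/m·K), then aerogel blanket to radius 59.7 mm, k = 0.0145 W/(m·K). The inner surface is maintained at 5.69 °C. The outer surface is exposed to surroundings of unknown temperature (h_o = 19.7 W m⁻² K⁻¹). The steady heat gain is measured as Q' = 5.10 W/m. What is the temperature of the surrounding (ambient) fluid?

Sum the resistances:
  R'_carbon steel = ln(0.0463/0.0374)/(2πk) = 0.2135/(2π·43.0) = 7.901×10^-4 m·K/W
  R'_aerogel blanket = ln(0.0597/0.0463)/(2πk) = 0.2542/(2π·0.0145) = 2.790 m·K/W
  R'_conv,out = 1/(2πr h) = 1/(2π·0.0597·19.7) = 0.1353 m·K/W
ΣR = 2.926 m·K/W
ΔT = Q'·ΣR = 5.10 × 2.926 = 14.92 K
Heat flows inward, so T_out = T_in + ΔT = 5.69 + 14.92 = 20.6 °C

T_out = 20.6 °C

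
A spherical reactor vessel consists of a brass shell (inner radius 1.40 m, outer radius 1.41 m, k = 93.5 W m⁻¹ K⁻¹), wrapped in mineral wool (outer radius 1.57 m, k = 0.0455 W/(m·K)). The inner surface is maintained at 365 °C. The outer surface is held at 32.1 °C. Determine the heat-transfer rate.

Resistance network (inner→outer):
  R_brass = (1/1.40 − 1/1.41)/(4πk) = 0.005066/(4π·93.5) = 4.312×10^-6 K/W
  R_mineral wool = (1/1.41 − 1/1.57)/(4πk) = 0.07228/(4π·0.0455) = 0.1264 K/W
ΣR = 4.312×10^-6 + 0.1264 = 0.1264 K/W
Q = ΔT/ΣR = (365 °C − 32.1 °C)/0.1264 = 2630 W

Q = 2.63 kW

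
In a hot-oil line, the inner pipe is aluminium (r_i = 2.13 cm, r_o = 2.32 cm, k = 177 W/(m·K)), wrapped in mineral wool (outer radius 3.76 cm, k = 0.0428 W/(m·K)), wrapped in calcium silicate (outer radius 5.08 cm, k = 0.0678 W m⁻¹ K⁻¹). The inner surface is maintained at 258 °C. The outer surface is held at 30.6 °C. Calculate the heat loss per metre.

Q' = 90.9 W/m

Treat each layer as a resistance in series:
  R'_aluminium = ln(0.0232/0.0213)/(2πk) = 0.08545/(2π·177) = 7.683×10^-5 m·K/W
  R'_mineral wool = ln(0.0376/0.0232)/(2πk) = 0.4829/(2π·0.0428) = 1.796 m·K/W
  R'_calcium silicate = ln(0.0508/0.0376)/(2πk) = 0.3009/(2π·0.0678) = 0.7063 m·K/W
ΣR = 7.683×10^-5 + 1.796 + 0.7063 = 2.502 m·K/W
Q' = ΔT/ΣR = (258 °C − 30.6 °C)/2.502 = 90.9 W/m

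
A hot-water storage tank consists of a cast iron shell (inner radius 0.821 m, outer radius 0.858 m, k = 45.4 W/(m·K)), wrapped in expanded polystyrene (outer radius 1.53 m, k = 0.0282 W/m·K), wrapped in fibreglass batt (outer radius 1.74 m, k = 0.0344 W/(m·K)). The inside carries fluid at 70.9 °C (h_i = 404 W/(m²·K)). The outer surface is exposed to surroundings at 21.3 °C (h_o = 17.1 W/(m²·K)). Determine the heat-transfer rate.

Q = 30.4 W

Treat each layer as a resistance in series:
  R_conv,in = 1/(4πr²h) = 1/(4π·0.821²·404) = 2.922×10^-4 K/W
  R_cast iron = (1/0.821 − 1/0.858)/(4πk) = 0.05253/(4π·45.4) = 9.207×10^-5 K/W
  R_expanded polystyrene = (1/0.858 − 1/1.53)/(4πk) = 0.5119/(4π·0.0282) = 1.445 K/W
  R_fibreglass batt = (1/1.53 − 1/1.74)/(4πk) = 0.07888/(4π·0.0344) = 0.1825 K/W
  R_conv,out = 1/(4πr²h) = 1/(4π·1.74²·17.1) = 0.001537 K/W
ΣR = 2.922×10^-4 + 9.207×10^-5 + 1.445 + 0.1825 + 0.001537 = 1.629 K/W
Q = ΔT/ΣR = (70.9 °C − 21.3 °C)/1.629 = 30.4 W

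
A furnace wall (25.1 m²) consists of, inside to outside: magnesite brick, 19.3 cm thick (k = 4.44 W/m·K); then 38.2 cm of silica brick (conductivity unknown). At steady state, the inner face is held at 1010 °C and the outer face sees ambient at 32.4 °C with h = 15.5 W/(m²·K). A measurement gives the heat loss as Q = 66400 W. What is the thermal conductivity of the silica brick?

ΣR = ΔT/Q = |1010 − 32.4|/66400 = 0.01472 K/W
Known resistances:
  R_magnesite brick = L/(kA) = 0.193/(4.44·25.1) = 0.001732 K/W
  R_conv,out = 1/(hA) = 1/(15.5·25.1) = 0.002570 K/W
R_silica brick = ΣR − ΣR_known = 0.01472 − 0.004302 = 0.01042 K/W
L/(kA) = 0.01042 ⇒ k = 0.382/(0.01042·25.1) = 1.46 W/m·K

k = 1.46 W/m·K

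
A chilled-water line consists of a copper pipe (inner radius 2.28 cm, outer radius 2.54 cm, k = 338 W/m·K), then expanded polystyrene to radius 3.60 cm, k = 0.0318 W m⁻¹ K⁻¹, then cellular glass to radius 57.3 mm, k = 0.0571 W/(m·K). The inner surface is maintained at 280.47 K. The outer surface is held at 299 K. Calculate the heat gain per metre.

Q' = 6.09 W/m

Resistance network (inner→outer):
  R'_copper = ln(0.0254/0.0228)/(2πk) = 0.1080/(2π·338) = 5.085×10^-5 m·K/W
  R'_expanded polystyrene = ln(0.0360/0.0254)/(2πk) = 0.3488/(2π·0.0318) = 1.746 m·K/W
  R'_cellular glass = ln(0.0573/0.0360)/(2πk) = 0.4648/(2π·0.0571) = 1.295 m·K/W
ΣR = 5.085×10^-5 + 1.746 + 1.295 = 3.041 m·K/W
Q' = ΔT/ΣR = (280.47 K − 299 K)/3.041 = -6.09 W/m
(Negative Q' ⇒ heat flows inward; heat gain = 6.09 W/m.)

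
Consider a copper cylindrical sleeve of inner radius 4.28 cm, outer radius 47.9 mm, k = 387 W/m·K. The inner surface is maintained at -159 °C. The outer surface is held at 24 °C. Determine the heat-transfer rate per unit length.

Q' = 3.95×10^6 W/m

Q' = 2πk·ΔT/ln(r₂/r₁) = 2π × 387 × 183 / ln(0.0479/0.0428) = 3.95×10^6 W/m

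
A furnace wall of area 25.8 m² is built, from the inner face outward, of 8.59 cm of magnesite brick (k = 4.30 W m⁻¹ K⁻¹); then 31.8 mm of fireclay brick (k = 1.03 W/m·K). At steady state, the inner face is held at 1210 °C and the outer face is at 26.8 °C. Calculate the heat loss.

Resistance network (inner→outer):
  R_magnesite brick = L/(kA) = 0.0859/(4.30·25.8) = 7.743×10^-4 K/W
  R_fireclay brick = L/(kA) = 0.0318/(1.03·25.8) = 0.001197 K/W
ΣR = 7.743×10^-4 + 0.001197 = 0.001971 K/W
Q = ΔT/ΣR = (1210 °C − 26.8 °C)/0.001971 = 6.00×10^5 W

Q = 600 kW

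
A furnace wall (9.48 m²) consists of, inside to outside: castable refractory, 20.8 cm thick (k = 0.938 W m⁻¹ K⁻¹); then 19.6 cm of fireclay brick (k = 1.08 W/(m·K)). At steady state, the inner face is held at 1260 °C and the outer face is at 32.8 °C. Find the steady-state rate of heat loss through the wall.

Series thermal resistances, inner to outer:
  R_castable refractory = L/(kA) = 0.208/(0.938·9.48) = 0.02339 K/W
  R_fireclay brick = L/(kA) = 0.196/(1.08·9.48) = 0.01914 K/W
ΣR = 0.02339 + 0.01914 = 0.04253 K/W
Q = ΔT/ΣR = (1260 °C − 32.8 °C)/0.04253 = 28900 W

Q = 28.9 kW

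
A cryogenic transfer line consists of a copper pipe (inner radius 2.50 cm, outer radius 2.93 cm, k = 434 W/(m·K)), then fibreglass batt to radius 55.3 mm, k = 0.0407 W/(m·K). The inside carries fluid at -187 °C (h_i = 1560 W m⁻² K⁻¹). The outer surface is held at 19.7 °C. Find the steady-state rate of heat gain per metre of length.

Series thermal resistances, inner to outer:
  R'_conv,in = 1/(2πr h) = 1/(2π·0.0250·1560) = 0.004081 m·K/W
  R'_copper = ln(0.0293/0.0250)/(2πk) = 0.1587/(2π·434) = 5.820×10^-5 m·K/W
  R'_fibreglass batt = ln(0.0553/0.0293)/(2πk) = 0.6352/(2π·0.0407) = 2.484 m·K/W
ΣR = 0.004081 + 5.820×10^-5 + 2.484 = 2.488 m·K/W
Q' = ΔT/ΣR = (-187 °C − 19.7 °C)/2.488 = -83.1 W/m
(Negative Q' ⇒ heat flows inward; heat gain = 83.1 W/m.)

Q' = 83.1 W/m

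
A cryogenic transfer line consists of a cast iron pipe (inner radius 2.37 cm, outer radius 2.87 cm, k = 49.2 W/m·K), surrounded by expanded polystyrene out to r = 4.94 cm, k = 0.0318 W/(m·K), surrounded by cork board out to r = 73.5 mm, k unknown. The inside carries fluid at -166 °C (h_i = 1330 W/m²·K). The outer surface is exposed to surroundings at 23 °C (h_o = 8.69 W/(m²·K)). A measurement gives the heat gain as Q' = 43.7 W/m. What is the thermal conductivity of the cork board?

ΣR = ΔT/Q' = |-166 − 23|/43.7 = 4.325 m·K/W
Known resistances:
  R'_conv,in = 1/(2πr h) = 1/(2π·0.0237·1330) = 0.005049 m·K/W
  R'_cast iron = ln(0.0287/0.0237)/(2πk) = 0.1914/(2π·49.2) = 6.192×10^-4 m·K/W
  R'_expanded polystyrene = ln(0.0494/0.0287)/(2πk) = 0.5431/(2π·0.0318) = 2.718 m·K/W
  R'_conv,out = 1/(2πr h) = 1/(2π·0.0735·8.69) = 0.2492 m·K/W
R_cork board = ΣR − ΣR_known = 4.325 − 2.973 = 1.352 m·K/W
ln(r₂/r₁)/(2πk) = 1.352 ⇒ k = 0.3973/(2π·1.352) = 0.0468 W/m·K

k = 0.0468 W/m·K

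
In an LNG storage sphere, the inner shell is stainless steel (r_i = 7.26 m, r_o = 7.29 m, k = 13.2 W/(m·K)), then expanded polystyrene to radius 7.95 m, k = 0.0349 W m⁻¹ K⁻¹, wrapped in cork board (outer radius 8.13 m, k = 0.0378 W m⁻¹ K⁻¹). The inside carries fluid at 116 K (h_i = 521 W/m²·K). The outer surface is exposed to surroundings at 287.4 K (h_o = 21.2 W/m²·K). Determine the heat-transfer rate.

Treat each layer as a resistance in series:
  R_conv,in = 1/(4πr²h) = 1/(4π·7.26²·521) = 2.898×10^-6 K/W
  R_stainless steel = (1/7.26 − 1/7.29)/(4πk) = 5.668×10^-4/(4π·13.2) = 3.417×10^-6 K/W
  R_expanded polystyrene = (1/7.29 − 1/7.95)/(4πk) = 0.01139/(4π·0.0349) = 0.02597 K/W
  R_cork board = (1/7.95 − 1/8.13)/(4πk) = 0.002785/(4π·0.0378) = 0.005863 K/W
  R_conv,out = 1/(4πr²h) = 1/(4π·8.13²·21.2) = 5.679×10^-5 K/W
ΣR = 2.898×10^-6 + 3.417×10^-6 + 0.02597 + 0.005863 + 5.679×10^-5 = 0.03190 K/W
Q = ΔT/ΣR = (116 K − 287.4 K)/0.03190 = -5370 W
(Negative Q ⇒ heat flows inward; heat gain = 5370 W.)

Q = 5.37 kW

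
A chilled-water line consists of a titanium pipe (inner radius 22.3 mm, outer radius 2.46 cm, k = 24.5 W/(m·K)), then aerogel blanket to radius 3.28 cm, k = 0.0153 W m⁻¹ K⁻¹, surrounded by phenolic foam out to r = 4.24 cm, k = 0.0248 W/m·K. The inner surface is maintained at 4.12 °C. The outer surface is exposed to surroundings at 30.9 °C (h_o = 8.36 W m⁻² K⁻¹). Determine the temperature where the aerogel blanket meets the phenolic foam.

T = 19.9 °C

Series thermal resistances, inner to outer:
  R'_titanium = ln(0.0246/0.0223)/(2πk) = 0.09816/(2π·24.5) = 6.377×10^-4 m·K/W
  R'_aerogel blanket = ln(0.0328/0.0246)/(2πk) = 0.2877/(2π·0.0153) = 2.993 m·K/W
  R'_phenolic foam = ln(0.0424/0.0328)/(2πk) = 0.2567/(2π·0.0248) = 1.648 m·K/W
  R'_conv,out = 1/(2πr h) = 1/(2π·0.0424·8.36) = 0.4490 m·K/W
ΣR = 6.377×10^-4 + 2.993 + 1.648 + 0.4490 = 5.091 m·K/W
Q' = ΔT/ΣR = (4.12 °C − 30.9 °C)/5.091 = -5.260 W/m
From the inner boundary to the aerogel blanket/phenolic foam interface, ΣR_partial = 2.994 m·K/W.
T_interface = T_in − Q'·ΣR_partial = 4.12 °C − (-5.260)(2.994) = 19.9 °C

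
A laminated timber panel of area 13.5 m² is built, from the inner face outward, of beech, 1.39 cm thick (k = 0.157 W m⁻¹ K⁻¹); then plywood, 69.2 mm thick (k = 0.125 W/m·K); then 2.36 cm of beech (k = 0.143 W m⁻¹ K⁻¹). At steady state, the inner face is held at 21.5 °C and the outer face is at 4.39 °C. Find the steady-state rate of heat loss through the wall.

Resistance network (inner→outer):
  R_beech = L/(kA) = 0.0139/(0.157·13.5) = 0.006558 K/W
  R_plywood = L/(kA) = 0.0692/(0.125·13.5) = 0.04101 K/W
  R_beech = L/(kA) = 0.0236/(0.143·13.5) = 0.01222 K/W
ΣR = 0.006558 + 0.04101 + 0.01222 = 0.05979 K/W
Q = ΔT/ΣR = (21.5 °C − 4.39 °C)/0.05979 = 286 W

Q = 286 W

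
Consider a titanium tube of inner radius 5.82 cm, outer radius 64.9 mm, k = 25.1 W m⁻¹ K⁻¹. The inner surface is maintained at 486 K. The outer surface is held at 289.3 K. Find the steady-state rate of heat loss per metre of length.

Q' = 2.85×10^5 W/m

Q' = 2πk·ΔT/ln(r₂/r₁) = 2π × 25.1 × 196.7 / ln(0.0649/0.0582) = 2.85×10^5 W/m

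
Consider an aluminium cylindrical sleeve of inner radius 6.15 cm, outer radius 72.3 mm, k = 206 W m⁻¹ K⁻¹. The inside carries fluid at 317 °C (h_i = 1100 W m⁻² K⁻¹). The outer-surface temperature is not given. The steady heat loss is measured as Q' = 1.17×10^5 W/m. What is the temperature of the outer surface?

Sum the resistances:
  R'_conv,in = 1/(2πr h) = 1/(2π·0.0615·1100) = 0.002353 m·K/W
  R'_aluminium = ln(0.0723/0.0615)/(2πk) = 0.1618/(2π·206) = 1.250×10^-4 m·K/W
ΣR = 0.002478 m·K/W
ΔT = Q'·ΣR = 1.17×10^5 × 0.002478 = 289.9 K
Heat flows outward, so T_out = T_in − ΔT = 317 − 289.9 = 27.1 °C

T_out = 27.1 °C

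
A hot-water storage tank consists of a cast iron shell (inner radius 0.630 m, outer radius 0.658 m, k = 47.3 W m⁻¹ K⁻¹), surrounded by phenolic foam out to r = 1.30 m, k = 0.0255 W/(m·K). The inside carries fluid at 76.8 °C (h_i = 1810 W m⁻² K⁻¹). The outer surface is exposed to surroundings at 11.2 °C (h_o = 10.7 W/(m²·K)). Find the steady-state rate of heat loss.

Resistance network (inner→outer):
  R_conv,in = 1/(4πr²h) = 1/(4π·0.630²·1810) = 1.108×10^-4 K/W
  R_cast iron = (1/0.630 − 1/0.658)/(4πk) = 0.06754/(4π·47.3) = 1.136×10^-4 K/W
  R_phenolic foam = (1/0.658 − 1/1.30)/(4πk) = 0.7505/(4π·0.0255) = 2.342 K/W
  R_conv,out = 1/(4πr²h) = 1/(4π·1.30²·10.7) = 0.004401 K/W
ΣR = 1.108×10^-4 + 1.136×10^-4 + 2.342 + 0.004401 = 2.347 K/W
Q = ΔT/ΣR = (76.8 °C − 11.2 °C)/2.347 = 28.0 W

Q = 28.0 W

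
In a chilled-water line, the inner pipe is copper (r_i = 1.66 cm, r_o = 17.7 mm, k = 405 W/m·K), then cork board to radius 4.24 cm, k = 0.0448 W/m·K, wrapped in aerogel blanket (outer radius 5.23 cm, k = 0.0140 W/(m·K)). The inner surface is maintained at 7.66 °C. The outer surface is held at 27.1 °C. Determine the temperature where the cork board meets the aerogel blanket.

Series thermal resistances, inner to outer:
  R'_copper = ln(0.0177/0.0166)/(2πk) = 0.06416/(2π·405) = 2.521×10^-5 m·K/W
  R'_cork board = ln(0.0424/0.0177)/(2πk) = 0.8736/(2π·0.0448) = 3.103 m·K/W
  R'_aerogel blanket = ln(0.0523/0.0424)/(2πk) = 0.2098/(2π·0.0140) = 2.386 m·K/W
ΣR = 2.521×10^-5 + 3.103 + 2.386 = 5.489 m·K/W
Q' = ΔT/ΣR = (7.66 °C − 27.1 °C)/5.489 = -3.542 W/m
From the inner boundary to the cork board/aerogel blanket interface, ΣR_partial = 3.103 m·K/W.
T_interface = T_in − Q'·ΣR_partial = 7.66 °C − (-3.542)(3.103) = 18.7 °C

T = 18.7 °C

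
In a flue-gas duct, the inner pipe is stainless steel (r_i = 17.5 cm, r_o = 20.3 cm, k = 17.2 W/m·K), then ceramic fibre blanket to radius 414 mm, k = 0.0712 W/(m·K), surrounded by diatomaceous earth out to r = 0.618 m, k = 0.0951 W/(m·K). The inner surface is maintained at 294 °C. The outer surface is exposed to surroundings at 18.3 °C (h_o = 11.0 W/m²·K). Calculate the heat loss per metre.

Resistance network (inner→outer):
  R'_stainless steel = ln(0.203/0.175)/(2πk) = 0.1484/(2π·17.2) = 0.001373 m·K/W
  R'_ceramic fibre blanket = ln(0.414/0.203)/(2πk) = 0.7127/(2π·0.0712) = 1.593 m·K/W
  R'_diatomaceous earth = ln(0.618/0.414)/(2πk) = 0.4006/(2π·0.0951) = 0.6705 m·K/W
  R'_conv,out = 1/(2πr h) = 1/(2π·0.618·11.0) = 0.02341 m·K/W
ΣR = 0.001373 + 1.593 + 0.6705 + 0.02341 = 2.288 m·K/W
Q' = ΔT/ΣR = (294 °C − 18.3 °C)/2.288 = 120 W/m

Q' = 120 W/m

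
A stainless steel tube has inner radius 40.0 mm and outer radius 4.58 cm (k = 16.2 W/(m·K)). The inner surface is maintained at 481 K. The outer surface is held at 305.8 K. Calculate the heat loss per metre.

Q' = 1.32×10^5 W/m

Q' = 2πk·ΔT/ln(r₂/r₁) = 2π × 16.2 × 175.2 / ln(0.0458/0.0400) = 1.32×10^5 W/m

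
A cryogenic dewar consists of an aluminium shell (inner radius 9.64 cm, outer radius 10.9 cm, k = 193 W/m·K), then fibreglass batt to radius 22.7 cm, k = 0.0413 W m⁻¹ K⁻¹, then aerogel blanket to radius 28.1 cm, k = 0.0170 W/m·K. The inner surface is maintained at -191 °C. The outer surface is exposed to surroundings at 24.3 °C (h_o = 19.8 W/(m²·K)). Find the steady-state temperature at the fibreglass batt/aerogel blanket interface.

Series thermal resistances, inner to outer:
  R_aluminium = (1/0.0964 − 1/0.109)/(4πk) = 1.199/(4π·193) = 4.944×10^-4 K/W
  R_fibreglass batt = (1/0.109 − 1/0.227)/(4πk) = 4.769/(4π·0.0413) = 9.189 K/W
  R_aerogel blanket = (1/0.227 − 1/0.281)/(4πk) = 0.8466/(4π·0.0170) = 3.963 K/W
  R_conv,out = 1/(4πr²h) = 1/(4π·0.281²·19.8) = 0.05090 K/W
ΣR = 4.944×10^-4 + 9.189 + 3.963 + 0.05090 = 13.20 K/W
Q = ΔT/ΣR = (-191 °C − 24.3 °C)/13.20 = -16.31 W
From the inner boundary to the fibreglass batt/aerogel blanket interface, ΣR_partial = 9.189 K/W.
T_interface = T_in − Q·ΣR_partial = -191 °C − (-16.31)(9.189) = -41.1 °C

T = -41.1 °C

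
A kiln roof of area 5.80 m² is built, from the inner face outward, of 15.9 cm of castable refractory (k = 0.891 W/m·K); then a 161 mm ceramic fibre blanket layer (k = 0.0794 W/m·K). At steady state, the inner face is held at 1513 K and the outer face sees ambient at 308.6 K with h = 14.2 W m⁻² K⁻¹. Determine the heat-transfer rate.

Resistance network (inner→outer):
  R_castable refractory = L/(kA) = 0.159/(0.891·5.80) = 0.03077 K/W
  R_ceramic fibre blanket = L/(kA) = 0.161/(0.0794·5.80) = 0.3496 K/W
  R_conv,out = 1/(hA) = 1/(14.2·5.80) = 0.01214 K/W
ΣR = 0.03077 + 0.3496 + 0.01214 = 0.3925 K/W
Q = ΔT/ΣR = (1513 K − 308.6 K)/0.3925 = 3070 W

Q = 3.07 kW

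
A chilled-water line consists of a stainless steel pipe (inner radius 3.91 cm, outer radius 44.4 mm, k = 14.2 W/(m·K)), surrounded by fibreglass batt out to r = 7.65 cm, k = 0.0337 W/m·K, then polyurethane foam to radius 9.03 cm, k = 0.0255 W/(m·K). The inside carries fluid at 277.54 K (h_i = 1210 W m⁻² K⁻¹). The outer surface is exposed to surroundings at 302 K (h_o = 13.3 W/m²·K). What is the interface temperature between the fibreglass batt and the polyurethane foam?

T = 294.4 K

Treat each layer as a resistance in series:
  R'_conv,in = 1/(2πr h) = 1/(2π·0.0391·1210) = 0.003364 m·K/W
  R'_stainless steel = ln(0.0444/0.0391)/(2πk) = 0.1271/(2π·14.2) = 0.001425 m·K/W
  R'_fibreglass batt = ln(0.0765/0.0444)/(2πk) = 0.5441/(2π·0.0337) = 2.569 m·K/W
  R'_polyurethane foam = ln(0.0903/0.0765)/(2πk) = 0.1658/(2π·0.0255) = 1.035 m·K/W
  R'_conv,out = 1/(2πr h) = 1/(2π·0.0903·13.3) = 0.1325 m·K/W
ΣR = 0.003364 + 0.001425 + 2.569 + 1.035 + 0.1325 = 3.741 m·K/W
Q' = ΔT/ΣR = (277.54 K − 302 K)/3.741 = -6.538 W/m
From the inner boundary to the fibreglass batt/polyurethane foam interface, ΣR_partial = 2.574 m·K/W.
T_interface = T_in − Q'·ΣR_partial = 277.54 K − (-6.538)(2.574) = 294.4 K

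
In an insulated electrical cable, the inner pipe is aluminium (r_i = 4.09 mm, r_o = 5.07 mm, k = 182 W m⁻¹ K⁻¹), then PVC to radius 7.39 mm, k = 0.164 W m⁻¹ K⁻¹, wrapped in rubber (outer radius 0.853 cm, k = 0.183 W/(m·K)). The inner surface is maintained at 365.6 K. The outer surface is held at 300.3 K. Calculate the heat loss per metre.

Resistance network (inner→outer):
  R'_aluminium = ln(0.00507/0.00409)/(2πk) = 0.2148/(2π·182) = 1.878×10^-4 m·K/W
  R'_PVC = ln(0.00739/0.00507)/(2πk) = 0.3768/(2π·0.164) = 0.3657 m·K/W
  R'_rubber = ln(0.00853/0.00739)/(2πk) = 0.1435/(2π·0.183) = 0.1248 m·K/W
ΣR = 1.878×10^-4 + 0.3657 + 0.1248 = 0.4907 m·K/W
Q' = ΔT/ΣR = (365.6 K − 300.3 K)/0.4907 = 133 W/m

Q' = 133 W/m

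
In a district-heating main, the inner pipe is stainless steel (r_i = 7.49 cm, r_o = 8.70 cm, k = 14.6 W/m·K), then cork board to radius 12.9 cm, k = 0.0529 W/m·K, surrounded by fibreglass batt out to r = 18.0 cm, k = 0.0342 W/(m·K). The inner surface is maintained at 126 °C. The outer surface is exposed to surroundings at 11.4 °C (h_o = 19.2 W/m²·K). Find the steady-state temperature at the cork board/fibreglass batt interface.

Resistance network (inner→outer):
  R'_stainless steel = ln(0.0870/0.0749)/(2πk) = 0.1498/(2π·14.6) = 0.001632 m·K/W
  R'_cork board = ln(0.129/0.0870)/(2πk) = 0.3939/(2π·0.0529) = 1.185 m·K/W
  R'_fibreglass batt = ln(0.180/0.129)/(2πk) = 0.3331/(2π·0.0342) = 1.550 m·K/W
  R'_conv,out = 1/(2πr h) = 1/(2π·0.180·19.2) = 0.04605 m·K/W
ΣR = 0.001632 + 1.185 + 1.550 + 0.04605 = 2.783 m·K/W
Q' = ΔT/ΣR = (126 °C − 11.4 °C)/2.783 = 41.18 W/m
From the inner boundary to the cork board/fibreglass batt interface, ΣR_partial = 1.187 m·K/W.
T_interface = T_in − Q'·ΣR_partial = 126 °C − (41.18)(1.187) = 77.1 °C

T = 77.1 °C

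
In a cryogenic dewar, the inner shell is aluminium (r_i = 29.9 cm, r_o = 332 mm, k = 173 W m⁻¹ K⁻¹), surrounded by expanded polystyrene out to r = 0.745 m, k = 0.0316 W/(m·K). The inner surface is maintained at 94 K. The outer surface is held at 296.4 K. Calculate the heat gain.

Series thermal resistances, inner to outer:
  R_aluminium = (1/0.299 − 1/0.332)/(4πk) = 0.3324/(4π·173) = 1.529×10^-4 K/W
  R_expanded polystyrene = (1/0.332 − 1/0.745)/(4πk) = 1.670/(4π·0.0316) = 4.205 K/W
ΣR = 1.529×10^-4 + 4.205 = 4.205 K/W
Q = ΔT/ΣR = (94 K − 296.4 K)/4.205 = -48.1 W
(Negative Q ⇒ heat flows inward; heat gain = 48.1 W.)

Q = 48.1 W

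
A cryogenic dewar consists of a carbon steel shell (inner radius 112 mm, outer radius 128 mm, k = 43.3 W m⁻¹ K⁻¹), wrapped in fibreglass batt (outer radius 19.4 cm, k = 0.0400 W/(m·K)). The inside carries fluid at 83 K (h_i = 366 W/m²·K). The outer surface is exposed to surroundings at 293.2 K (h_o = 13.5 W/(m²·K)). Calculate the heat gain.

Series thermal resistances, inner to outer:
  R_conv,in = 1/(4πr²h) = 1/(4π·0.112²·366) = 0.01733 K/W
  R_carbon steel = (1/0.112 − 1/0.128)/(4πk) = 1.116/(4π·43.3) = 0.002051 K/W
  R_fibreglass batt = (1/0.128 − 1/0.194)/(4πk) = 2.658/(4π·0.0400) = 5.288 K/W
  R_conv,out = 1/(4πr²h) = 1/(4π·0.194²·13.5) = 0.1566 K/W
ΣR = 0.01733 + 0.002051 + 5.288 + 0.1566 = 5.464 K/W
Q = ΔT/ΣR = (83 K − 293.2 K)/5.464 = -38.5 W
(Negative Q ⇒ heat flows inward; heat gain = 38.5 W.)

Q = 38.5 W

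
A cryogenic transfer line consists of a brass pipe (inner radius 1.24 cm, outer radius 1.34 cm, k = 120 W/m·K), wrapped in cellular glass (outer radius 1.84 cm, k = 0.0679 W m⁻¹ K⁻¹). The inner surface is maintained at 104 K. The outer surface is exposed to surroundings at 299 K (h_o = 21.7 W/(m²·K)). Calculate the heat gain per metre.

Resistance network (inner→outer):
  R'_brass = ln(0.0134/0.0124)/(2πk) = 0.07756/(2π·120) = 1.029×10^-4 m·K/W
  R'_cellular glass = ln(0.0184/0.0134)/(2πk) = 0.3171/(2π·0.0679) = 0.7433 m·K/W
  R'_conv,out = 1/(2πr h) = 1/(2π·0.0184·21.7) = 0.3986 m·K/W
ΣR = 1.029×10^-4 + 0.7433 + 0.3986 = 1.142 m·K/W
Q' = ΔT/ΣR = (104 K − 299 K)/1.142 = -171 W/m
(Negative Q' ⇒ heat flows inward; heat gain = 171 W/m.)

Q' = 171 W/m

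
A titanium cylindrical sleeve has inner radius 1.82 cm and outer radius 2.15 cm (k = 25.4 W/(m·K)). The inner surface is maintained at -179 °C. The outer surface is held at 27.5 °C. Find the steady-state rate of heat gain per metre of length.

Q' = 2πk·ΔT/ln(r₂/r₁) = 2π × 25.4 × 206.5 / ln(0.0215/0.0182) = 1.98×10^5 W/m

Q' = 198 kW/m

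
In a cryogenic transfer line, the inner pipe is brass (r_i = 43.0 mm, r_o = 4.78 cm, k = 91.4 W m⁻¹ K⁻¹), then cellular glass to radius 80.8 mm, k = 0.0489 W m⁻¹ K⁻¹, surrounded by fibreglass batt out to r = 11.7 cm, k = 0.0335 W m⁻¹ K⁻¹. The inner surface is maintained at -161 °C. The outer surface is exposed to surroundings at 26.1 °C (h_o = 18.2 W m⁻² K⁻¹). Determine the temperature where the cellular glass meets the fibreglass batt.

Series thermal resistances, inner to outer:
  R'_brass = ln(0.0478/0.0430)/(2πk) = 0.1058/(2π·91.4) = 1.843×10^-4 m·K/W
  R'_cellular glass = ln(0.0808/0.0478)/(2πk) = 0.5250/(2π·0.0489) = 1.709 m·K/W
  R'_fibreglass batt = ln(0.117/0.0808)/(2πk) = 0.3702/(2π·0.0335) = 1.759 m·K/W
  R'_conv,out = 1/(2πr h) = 1/(2π·0.117·18.2) = 0.07474 m·K/W
ΣR = 1.843×10^-4 + 1.709 + 1.759 + 0.07474 = 3.543 m·K/W
Q' = ΔT/ΣR = (-161 °C − 26.1 °C)/3.543 = -52.81 W/m
From the inner boundary to the cellular glass/fibreglass batt interface, ΣR_partial = 1.709 m·K/W.
T_interface = T_in − Q'·ΣR_partial = -161 °C − (-52.81)(1.709) = -70.7 °C

T = -70.7 °C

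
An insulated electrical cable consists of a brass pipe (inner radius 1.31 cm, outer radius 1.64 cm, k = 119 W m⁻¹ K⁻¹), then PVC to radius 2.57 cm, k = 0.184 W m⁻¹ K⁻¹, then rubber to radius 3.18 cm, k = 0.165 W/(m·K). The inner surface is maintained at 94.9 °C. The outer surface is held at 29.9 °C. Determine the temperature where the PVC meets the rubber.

T = 52.4 °C

Series thermal resistances, inner to outer:
  R'_brass = ln(0.0164/0.0131)/(2πk) = 0.2247/(2π·119) = 3.005×10^-4 m·K/W
  R'_PVC = ln(0.0257/0.0164)/(2πk) = 0.4492/(2π·0.184) = 0.3886 m·K/W
  R'_rubber = ln(0.0318/0.0257)/(2πk) = 0.2130/(2π·0.165) = 0.2054 m·K/W
ΣR = 3.005×10^-4 + 0.3886 + 0.2054 = 0.5943 m·K/W
Q' = ΔT/ΣR = (94.9 °C − 29.9 °C)/0.5943 = 109.4 W/m
From the inner boundary to the PVC/rubber interface, ΣR_partial = 0.3889 m·K/W.
T_interface = T_in − Q'·ΣR_partial = 94.9 °C − (109.4)(0.3889) = 52.4 °C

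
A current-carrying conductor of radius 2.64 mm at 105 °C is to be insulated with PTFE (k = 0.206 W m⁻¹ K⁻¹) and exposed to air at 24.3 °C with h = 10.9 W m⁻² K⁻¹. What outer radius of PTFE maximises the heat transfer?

For a cylinder, r_cr = k_ins/h = 0.206/10.9 = 0.0189 m = 1.89 cm

r_cr = 1.89 cm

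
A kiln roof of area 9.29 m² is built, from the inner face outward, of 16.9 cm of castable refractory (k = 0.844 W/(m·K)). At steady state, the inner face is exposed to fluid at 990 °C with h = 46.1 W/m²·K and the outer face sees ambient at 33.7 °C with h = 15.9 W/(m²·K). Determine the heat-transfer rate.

Q = 31200 W

Series thermal resistances, inner to outer:
  R_conv,in = 1/(hA) = 1/(46.1·9.29) = 0.002335 K/W
  R_castable refractory = L/(kA) = 0.169/(0.844·9.29) = 0.02155 K/W
  R_conv,out = 1/(hA) = 1/(15.9·9.29) = 0.006770 K/W
ΣR = 0.002335 + 0.02155 + 0.006770 = 0.03065 K/W
Q = ΔT/ΣR = (990 °C − 33.7 °C)/0.03065 = 31200 W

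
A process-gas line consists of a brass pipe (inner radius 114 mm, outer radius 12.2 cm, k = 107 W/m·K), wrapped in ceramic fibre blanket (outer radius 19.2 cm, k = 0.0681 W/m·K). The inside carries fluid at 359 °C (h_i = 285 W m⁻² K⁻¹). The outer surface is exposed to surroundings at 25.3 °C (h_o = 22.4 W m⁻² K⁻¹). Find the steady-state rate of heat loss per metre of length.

Q' = 303 W/m

Resistance network (inner→outer):
  R'_conv,in = 1/(2πr h) = 1/(2π·0.114·285) = 0.004899 m·K/W
  R'_brass = ln(0.122/0.114)/(2πk) = 0.06782/(2π·107) = 1.009×10^-4 m·K/W
  R'_ceramic fibre blanket = ln(0.192/0.122)/(2πk) = 0.4535/(2π·0.0681) = 1.060 m·K/W
  R'_conv,out = 1/(2πr h) = 1/(2π·0.192·22.4) = 0.03701 m·K/W
ΣR = 0.004899 + 1.009×10^-4 + 1.060 + 0.03701 = 1.102 m·K/W
Q' = ΔT/ΣR = (359 °C − 25.3 °C)/1.102 = 303 W/m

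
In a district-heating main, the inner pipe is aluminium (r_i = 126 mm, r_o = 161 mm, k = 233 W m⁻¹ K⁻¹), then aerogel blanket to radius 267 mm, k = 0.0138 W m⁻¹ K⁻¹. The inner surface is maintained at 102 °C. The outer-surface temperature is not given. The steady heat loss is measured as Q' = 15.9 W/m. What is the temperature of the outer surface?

Series resistances:
  R'_aluminium = ln(0.161/0.126)/(2πk) = 0.2451/(2π·233) = 1.674×10^-4 m·K/W
  R'_aerogel blanket = ln(0.267/0.161)/(2πk) = 0.5058/(2π·0.0138) = 5.834 m·K/W
ΣR = 5.834 m·K/W
ΔT = Q'·ΣR = 15.9 × 5.834 = 92.76 K
Heat flows outward, so T_out = T_in − ΔT = 102 − 92.76 = 9.24 °C

T_out = 9.24 °C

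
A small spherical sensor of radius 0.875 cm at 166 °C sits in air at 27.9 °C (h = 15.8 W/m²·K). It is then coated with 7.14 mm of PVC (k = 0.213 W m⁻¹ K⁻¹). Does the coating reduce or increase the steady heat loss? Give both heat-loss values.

Critical radius for a sphere: r_cr = 2k/h = 0.0270 m = 2.70 cm.
Outer radius after coating: r₂ = 0.00875 + 0.00714 = 0.01589 m.
Since r₁ < r_cr and r₂ ≤ r_cr, the coating moves toward the maximum at r_cr — heat loss rises.
Bare: R = 1/(4πr₁²h) = 65.78 K/W; Q = 138.1/65.78 = 2.10 W.
Coated: R = R_cond + R_conv = 39.13 K/W; Q = 138.1/39.13 = 3.53 W.

increases: 2.10 → 3.53 W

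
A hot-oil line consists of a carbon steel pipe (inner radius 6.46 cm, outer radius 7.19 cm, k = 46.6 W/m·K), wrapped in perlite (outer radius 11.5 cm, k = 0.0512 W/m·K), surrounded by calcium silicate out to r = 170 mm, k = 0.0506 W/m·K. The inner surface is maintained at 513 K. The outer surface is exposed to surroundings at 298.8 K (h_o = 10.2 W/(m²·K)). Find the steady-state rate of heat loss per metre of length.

Resistance network (inner→outer):
  R'_carbon steel = ln(0.0719/0.0646)/(2πk) = 0.1071/(2π·46.6) = 3.657×10^-4 m·K/W
  R'_perlite = ln(0.115/0.0719)/(2πk) = 0.4697/(2π·0.0512) = 1.460 m·K/W
  R'_calcium silicate = ln(0.170/0.115)/(2πk) = 0.3909/(2π·0.0506) = 1.229 m·K/W
  R'_conv,out = 1/(2πr h) = 1/(2π·0.170·10.2) = 0.09178 m·K/W
ΣR = 3.657×10^-4 + 1.460 + 1.229 + 0.09178 = 2.781 m·K/W
Q' = ΔT/ΣR = (513 K − 298.8 K)/2.781 = 77.0 W/m

Q' = 77.0 W/m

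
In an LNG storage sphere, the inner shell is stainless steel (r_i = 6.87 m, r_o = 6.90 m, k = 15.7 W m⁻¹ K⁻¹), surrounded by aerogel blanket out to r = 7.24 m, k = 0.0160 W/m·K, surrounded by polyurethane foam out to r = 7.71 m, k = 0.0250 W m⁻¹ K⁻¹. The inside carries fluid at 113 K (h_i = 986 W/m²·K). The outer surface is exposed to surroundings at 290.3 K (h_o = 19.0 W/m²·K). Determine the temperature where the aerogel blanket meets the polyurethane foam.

T = 211.8 K

Treat each layer as a resistance in series:
  R_conv,in = 1/(4πr²h) = 1/(4π·6.87²·986) = 1.710×10^-6 K/W
  R_stainless steel = (1/6.87 − 1/6.90)/(4πk) = 6.329×10^-4/(4π·15.7) = 3.208×10^-6 K/W
  R_aerogel blanket = (1/6.90 − 1/7.24)/(4πk) = 0.006806/(4π·0.0160) = 0.03385 K/W
  R_polyurethane foam = (1/7.24 − 1/7.71)/(4πk) = 0.008420/(4π·0.0250) = 0.02680 K/W
  R_conv,out = 1/(4πr²h) = 1/(4π·7.71²·19.0) = 7.046×10^-5 K/W
ΣR = 1.710×10^-6 + 3.208×10^-6 + 0.03385 + 0.02680 + 7.046×10^-5 = 0.06073 K/W
Q = ΔT/ΣR = (113 K − 290.3 K)/0.06073 = -2919 W
From the inner boundary to the aerogel blanket/polyurethane foam interface, ΣR_partial = 0.03385 K/W.
T_interface = T_in − Q·ΣR_partial = 113 K − (-2919)(0.03385) = 211.8 K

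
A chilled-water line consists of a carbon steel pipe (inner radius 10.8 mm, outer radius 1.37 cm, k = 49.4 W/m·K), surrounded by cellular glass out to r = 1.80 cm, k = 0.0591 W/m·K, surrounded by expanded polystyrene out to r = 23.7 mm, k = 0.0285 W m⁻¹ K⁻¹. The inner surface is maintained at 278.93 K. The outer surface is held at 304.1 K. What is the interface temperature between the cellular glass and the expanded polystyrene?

T = 287.1 K

Treat each layer as a resistance in series:
  R'_carbon steel = ln(0.0137/0.0108)/(2πk) = 0.2378/(2π·49.4) = 7.663×10^-4 m·K/W
  R'_cellular glass = ln(0.0180/0.0137)/(2πk) = 0.2730/(2π·0.0591) = 0.7351 m·K/W
  R'_expanded polystyrene = ln(0.0237/0.0180)/(2πk) = 0.2751/(2π·0.0285) = 1.536 m·K/W
ΣR = 7.663×10^-4 + 0.7351 + 1.536 = 2.272 m·K/W
Q' = ΔT/ΣR = (278.93 K − 304.1 K)/2.272 = -11.08 W/m
From the inner boundary to the cellular glass/expanded polystyrene interface, ΣR_partial = 0.7359 m·K/W.
T_interface = T_in − Q'·ΣR_partial = 278.93 K − (-11.08)(0.7359) = 287.1 K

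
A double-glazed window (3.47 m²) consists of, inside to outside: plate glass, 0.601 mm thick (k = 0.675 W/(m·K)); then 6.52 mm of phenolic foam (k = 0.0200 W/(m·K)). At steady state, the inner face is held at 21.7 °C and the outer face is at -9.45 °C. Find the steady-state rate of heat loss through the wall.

Series thermal resistances, inner to outer:
  R_plate glass = L/(kA) = 6.01×10^-4/(0.675·3.47) = 2.566×10^-4 K/W
  R_phenolic foam = L/(kA) = 0.00652/(0.0200·3.47) = 0.09395 K/W
ΣR = 2.566×10^-4 + 0.09395 = 0.09421 K/W
Q = ΔT/ΣR = (21.7 °C − -9.45 °C)/0.09421 = 331 W

Q = 331 W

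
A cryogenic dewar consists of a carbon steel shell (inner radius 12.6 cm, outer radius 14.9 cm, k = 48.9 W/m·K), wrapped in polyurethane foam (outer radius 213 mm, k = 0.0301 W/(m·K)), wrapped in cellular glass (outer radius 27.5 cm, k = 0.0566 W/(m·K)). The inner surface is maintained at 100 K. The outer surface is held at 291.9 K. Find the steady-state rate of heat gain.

Treat each layer as a resistance in series:
  R_carbon steel = (1/0.126 − 1/0.149)/(4πk) = 1.225/(4π·48.9) = 0.001994 K/W
  R_polyurethane foam = (1/0.149 − 1/0.213)/(4πk) = 2.017/(4π·0.0301) = 5.331 K/W
  R_cellular glass = (1/0.213 − 1/0.275)/(4πk) = 1.058/(4π·0.0566) = 1.488 K/W
ΣR = 0.001994 + 5.331 + 1.488 = 6.821 K/W
Q = ΔT/ΣR = (100 K − 291.9 K)/6.821 = -28.1 W
(Negative Q ⇒ heat flows inward; heat gain = 28.1 W.)

Q = 28.1 W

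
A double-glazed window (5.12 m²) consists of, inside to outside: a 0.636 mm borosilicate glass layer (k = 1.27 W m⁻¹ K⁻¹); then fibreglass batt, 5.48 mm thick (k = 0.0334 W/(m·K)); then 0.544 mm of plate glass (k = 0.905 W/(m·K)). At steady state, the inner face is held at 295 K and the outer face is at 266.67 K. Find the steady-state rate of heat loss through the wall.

Q = 878 W

Series thermal resistances, inner to outer:
  R_borosilicate glass = L/(kA) = 6.36×10^-4/(1.27·5.12) = 9.781×10^-5 K/W
  R_fibreglass batt = L/(kA) = 0.00548/(0.0334·5.12) = 0.03205 K/W
  R_plate glass = L/(kA) = 5.44×10^-4/(0.905·5.12) = 1.174×10^-4 K/W
ΣR = 9.781×10^-5 + 0.03205 + 1.174×10^-4 = 0.03227 K/W
Q = ΔT/ΣR = (295 K − 266.67 K)/0.03227 = 878 W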